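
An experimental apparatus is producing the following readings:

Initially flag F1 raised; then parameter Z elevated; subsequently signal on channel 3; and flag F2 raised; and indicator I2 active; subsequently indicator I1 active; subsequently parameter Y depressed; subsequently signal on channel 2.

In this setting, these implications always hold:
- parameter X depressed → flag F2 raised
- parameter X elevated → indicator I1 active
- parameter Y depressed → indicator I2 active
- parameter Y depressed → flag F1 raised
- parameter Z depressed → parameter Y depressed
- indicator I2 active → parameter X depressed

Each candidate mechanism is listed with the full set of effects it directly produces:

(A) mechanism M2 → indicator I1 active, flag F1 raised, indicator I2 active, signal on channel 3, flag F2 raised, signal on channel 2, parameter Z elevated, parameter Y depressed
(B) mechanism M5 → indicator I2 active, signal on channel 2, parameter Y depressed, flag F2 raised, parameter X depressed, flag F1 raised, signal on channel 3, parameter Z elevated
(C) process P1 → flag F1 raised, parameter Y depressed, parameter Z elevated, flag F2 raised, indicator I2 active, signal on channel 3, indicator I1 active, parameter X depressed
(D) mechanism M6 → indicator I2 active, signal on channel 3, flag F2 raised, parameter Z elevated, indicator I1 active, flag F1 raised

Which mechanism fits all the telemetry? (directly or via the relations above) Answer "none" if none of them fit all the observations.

A

Per-candidate check:
(A) mechanism M2 — accounts for every observation
(B) mechanism M5 — does not account for indicator I1 active
(C) process P1 — flag F1 raised yes; parameter Z elevated yes; signal on channel 3 yes; flag F2 raised yes; indicator I2 active yes; indicator I1 active yes; parameter Y depressed yes; signal on channel 2 NO
(D) mechanism M6 — flag F1 raised yes; parameter Z elevated yes; signal on channel 3 yes; flag F2 raised yes; indicator I2 active yes; indicator I1 active yes; parameter Y depressed NO; signal on channel 2 NO
(A) alone accounts for all the evidence.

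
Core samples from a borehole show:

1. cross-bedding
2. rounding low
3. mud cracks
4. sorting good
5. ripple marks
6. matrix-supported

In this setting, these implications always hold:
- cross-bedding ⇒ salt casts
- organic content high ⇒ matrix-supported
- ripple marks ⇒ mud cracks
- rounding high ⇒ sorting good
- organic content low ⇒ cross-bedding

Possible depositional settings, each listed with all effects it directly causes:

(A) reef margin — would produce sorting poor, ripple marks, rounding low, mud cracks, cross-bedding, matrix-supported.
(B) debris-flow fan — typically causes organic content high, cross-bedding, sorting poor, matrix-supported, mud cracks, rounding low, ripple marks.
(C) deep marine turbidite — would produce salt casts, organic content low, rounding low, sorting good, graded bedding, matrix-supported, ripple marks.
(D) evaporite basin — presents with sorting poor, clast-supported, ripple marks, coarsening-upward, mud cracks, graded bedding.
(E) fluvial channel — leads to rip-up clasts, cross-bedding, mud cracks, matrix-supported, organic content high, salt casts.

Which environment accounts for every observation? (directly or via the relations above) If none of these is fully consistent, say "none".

Checking each candidate against the observations:
(A) reef margin — cross-bedding +; rounding low +; mud cracks +; sorting good -; ripple marks +; matrix-supported +
(B) debris-flow fan — fails on sorting good (predicts sorting poor, not sorting good)
(C) deep marine turbidite — cross-bedding + (via organic content low → cross-bedding); rounding low +; mud cracks + (via ripple marks → mud cracks); sorting good +; ripple marks +; matrix-supported +
(D) evaporite basin — cross-bedding -; rounding low -; mud cracks +; sorting good -; ripple marks +; matrix-supported -
(E) fluvial channel — does not account for rounding low, sorting good, ripple marks
(C) alone accounts for all the evidence.

C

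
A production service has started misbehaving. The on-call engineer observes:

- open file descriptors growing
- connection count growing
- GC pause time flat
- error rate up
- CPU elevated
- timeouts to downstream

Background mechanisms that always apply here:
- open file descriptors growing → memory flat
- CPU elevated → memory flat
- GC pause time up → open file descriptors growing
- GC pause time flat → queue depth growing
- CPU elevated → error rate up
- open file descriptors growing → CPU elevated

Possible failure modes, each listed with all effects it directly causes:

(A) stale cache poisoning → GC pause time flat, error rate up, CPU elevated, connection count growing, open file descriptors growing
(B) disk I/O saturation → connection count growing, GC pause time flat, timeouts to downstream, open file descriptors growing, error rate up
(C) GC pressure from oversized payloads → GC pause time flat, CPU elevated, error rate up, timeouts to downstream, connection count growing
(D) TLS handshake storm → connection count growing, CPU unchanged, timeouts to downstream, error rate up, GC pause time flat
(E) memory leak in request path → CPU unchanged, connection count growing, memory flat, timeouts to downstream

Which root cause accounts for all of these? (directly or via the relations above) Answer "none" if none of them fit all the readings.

B

Checking each candidate against the observations:
(A) stale cache poisoning — does not account for timeouts to downstream
(B) disk I/O saturation — accounts for every observation (CPU elevated by open file descriptors growing → CPU elevated)
(C) GC pressure from oversized payloads — does not account for open file descriptors growing
(D) TLS handshake storm — open file descriptors growing miss; connection count growing match; GC pause time flat match; error rate up match; CPU elevated miss; timeouts to downstream match
(E) memory leak in request path — open file descriptors growing miss; connection count growing match; GC pause time flat miss; error rate up miss; CPU elevated miss; timeouts to downstream match
(B) is the only candidate with no mismatches.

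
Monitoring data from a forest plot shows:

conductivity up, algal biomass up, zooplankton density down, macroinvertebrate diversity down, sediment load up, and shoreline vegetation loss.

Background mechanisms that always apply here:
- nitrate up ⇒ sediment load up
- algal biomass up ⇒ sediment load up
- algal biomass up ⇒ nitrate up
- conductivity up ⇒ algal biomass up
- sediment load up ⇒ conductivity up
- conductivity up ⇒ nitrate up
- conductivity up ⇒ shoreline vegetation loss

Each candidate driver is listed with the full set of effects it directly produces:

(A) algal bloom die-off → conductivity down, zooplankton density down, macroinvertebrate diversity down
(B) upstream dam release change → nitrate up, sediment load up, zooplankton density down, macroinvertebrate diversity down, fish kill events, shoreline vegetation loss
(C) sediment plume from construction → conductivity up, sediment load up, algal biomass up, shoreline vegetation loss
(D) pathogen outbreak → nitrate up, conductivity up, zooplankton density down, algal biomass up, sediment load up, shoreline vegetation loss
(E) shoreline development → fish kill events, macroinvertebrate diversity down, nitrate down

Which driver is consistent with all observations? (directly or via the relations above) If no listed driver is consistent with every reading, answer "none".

B

Checking each candidate against the observations:
(A) algal bloom die-off — fails on conductivity up, algal biomass up, sediment load up, shoreline vegetation loss (predicts conductivity down, not conductivity up)
(B) upstream dam release change — accounts for every observation (conductivity up by sediment load up → conductivity up)
(C) sediment plume from construction — does not account for zooplankton density down, macroinvertebrate diversity down
(D) pathogen outbreak — conductivity up match; algal biomass up match; zooplankton density down match; macroinvertebrate diversity down miss; sediment load up match; shoreline vegetation loss match
(E) shoreline development — conductivity up miss; algal biomass up miss; zooplankton density down miss; macroinvertebrate diversity down match; sediment load up miss; shoreline vegetation loss miss
Only (B) is consistent with every observation.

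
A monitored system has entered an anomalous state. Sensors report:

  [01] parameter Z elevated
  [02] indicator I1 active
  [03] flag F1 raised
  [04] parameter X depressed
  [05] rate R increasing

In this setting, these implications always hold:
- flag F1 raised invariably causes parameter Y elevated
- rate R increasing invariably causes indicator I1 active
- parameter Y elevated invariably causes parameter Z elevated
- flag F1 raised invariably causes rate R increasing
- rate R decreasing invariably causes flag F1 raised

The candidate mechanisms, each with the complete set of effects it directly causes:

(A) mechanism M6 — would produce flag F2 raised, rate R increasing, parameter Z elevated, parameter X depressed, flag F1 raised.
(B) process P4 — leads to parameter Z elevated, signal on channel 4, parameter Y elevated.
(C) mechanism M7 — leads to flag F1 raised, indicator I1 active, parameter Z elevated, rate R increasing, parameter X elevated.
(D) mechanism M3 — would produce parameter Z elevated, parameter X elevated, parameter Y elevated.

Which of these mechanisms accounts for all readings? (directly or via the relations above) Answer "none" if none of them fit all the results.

Testing each hypothesis:
(A) mechanism M6 — accounts for every observation (indicator I1 active through rate R increasing → indicator I1 active)
(B) process P4 — parameter Z elevated yes; indicator I1 active NO; flag F1 raised NO; parameter X depressed NO; rate R increasing NO
(C) mechanism M7 — fails on parameter X depressed (predicts parameter X elevated, not parameter X depressed)
(D) mechanism M3 — fails on indicator I1 active, flag F1 raised, parameter X depressed, rate R increasing (predicts parameter X elevated, not parameter X depressed)
(A) alone accounts for all the evidence.

A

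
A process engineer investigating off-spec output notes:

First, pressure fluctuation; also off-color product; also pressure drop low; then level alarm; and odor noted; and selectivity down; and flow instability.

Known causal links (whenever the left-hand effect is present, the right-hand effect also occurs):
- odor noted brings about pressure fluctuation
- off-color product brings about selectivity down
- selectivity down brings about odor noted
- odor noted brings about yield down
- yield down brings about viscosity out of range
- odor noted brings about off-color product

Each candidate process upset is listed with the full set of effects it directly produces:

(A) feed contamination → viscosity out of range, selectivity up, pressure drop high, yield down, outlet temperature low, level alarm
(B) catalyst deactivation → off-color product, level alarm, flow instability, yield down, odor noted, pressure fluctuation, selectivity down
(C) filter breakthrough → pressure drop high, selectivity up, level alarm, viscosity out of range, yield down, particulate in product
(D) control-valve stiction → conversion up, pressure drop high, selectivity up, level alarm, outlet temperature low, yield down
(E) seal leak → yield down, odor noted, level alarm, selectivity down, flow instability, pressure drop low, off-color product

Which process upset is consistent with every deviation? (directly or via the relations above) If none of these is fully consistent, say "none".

Per-candidate check:
(A) feed contamination — pressure fluctuation -; off-color product -; pressure drop low -; level alarm +; odor noted -; selectivity down -; flow instability -
(B) catalyst deactivation — pressure fluctuation +; off-color product +; pressure drop low -; level alarm +; odor noted +; selectivity down +; flow instability +
(C) filter breakthrough — pressure fluctuation -; off-color product -; pressure drop low -; level alarm +; odor noted -; selectivity down -; flow instability -
(D) control-valve stiction — fails on pressure fluctuation, off-color product, pressure drop low, odor noted, selectivity down, flow instability (predicts pressure drop high, not pressure drop low; predicts selectivity up, not selectivity down)
(E) seal leak — pressure fluctuation + (through odor noted → pressure fluctuation); off-color product +; pressure drop low +; level alarm +; odor noted +; selectivity down +; flow instability +
(E) alone accounts for all the evidence.

E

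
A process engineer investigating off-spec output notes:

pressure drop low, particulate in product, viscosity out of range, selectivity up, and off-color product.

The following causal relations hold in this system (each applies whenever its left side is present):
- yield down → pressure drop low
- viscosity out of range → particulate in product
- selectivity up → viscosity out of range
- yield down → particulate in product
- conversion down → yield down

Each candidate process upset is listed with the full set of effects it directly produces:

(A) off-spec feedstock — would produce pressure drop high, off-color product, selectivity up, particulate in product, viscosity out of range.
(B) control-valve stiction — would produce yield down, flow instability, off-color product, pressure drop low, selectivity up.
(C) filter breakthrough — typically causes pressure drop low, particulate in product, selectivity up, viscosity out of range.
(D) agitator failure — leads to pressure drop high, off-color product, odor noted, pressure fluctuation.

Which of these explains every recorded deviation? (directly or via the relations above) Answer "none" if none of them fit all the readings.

B

For each candidate, compare predicted effects to what was observed:
(A) off-spec feedstock — pressure drop low ✗; particulate in product ✓; viscosity out of range ✓; selectivity up ✓; off-color product ✓
(B) control-valve stiction — pressure drop low ✓; particulate in product ✓ (through yield down → particulate in product); viscosity out of range ✓ (through selectivity up → viscosity out of range); selectivity up ✓; off-color product ✓
(C) filter breakthrough — pressure drop low ✓; particulate in product ✓; viscosity out of range ✓; selectivity up ✓; off-color product ✗
(D) agitator failure — fails on pressure drop low, particulate in product, viscosity out of range, selectivity up (predicts pressure drop high, not pressure drop low)
(B) alone accounts for all the evidence.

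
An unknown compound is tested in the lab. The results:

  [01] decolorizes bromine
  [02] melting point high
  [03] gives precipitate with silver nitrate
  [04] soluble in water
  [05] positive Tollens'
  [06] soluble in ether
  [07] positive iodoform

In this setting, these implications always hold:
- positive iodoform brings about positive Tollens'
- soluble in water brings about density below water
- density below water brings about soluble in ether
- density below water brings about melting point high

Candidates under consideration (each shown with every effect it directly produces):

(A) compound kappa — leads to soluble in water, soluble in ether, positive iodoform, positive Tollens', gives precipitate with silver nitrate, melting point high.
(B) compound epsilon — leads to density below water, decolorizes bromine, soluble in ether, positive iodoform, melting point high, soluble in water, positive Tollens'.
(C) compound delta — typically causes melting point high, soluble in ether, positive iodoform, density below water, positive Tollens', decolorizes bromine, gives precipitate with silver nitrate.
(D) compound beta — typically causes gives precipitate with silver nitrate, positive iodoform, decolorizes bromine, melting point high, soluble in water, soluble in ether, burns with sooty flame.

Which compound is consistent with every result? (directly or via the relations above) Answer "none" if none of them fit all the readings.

D

Checking each candidate against the observations:
(A) compound kappa — decolorizes bromine -; melting point high +; gives precipitate with silver nitrate +; soluble in water +; positive Tollens' +; soluble in ether +; positive iodoform +
(B) compound epsilon — does not account for gives precipitate with silver nitrate
(C) compound delta — does not account for soluble in water
(D) compound beta — accounts for every observation (positive Tollens' via positive iodoform → positive Tollens')
(D) is the only candidate with no mismatches.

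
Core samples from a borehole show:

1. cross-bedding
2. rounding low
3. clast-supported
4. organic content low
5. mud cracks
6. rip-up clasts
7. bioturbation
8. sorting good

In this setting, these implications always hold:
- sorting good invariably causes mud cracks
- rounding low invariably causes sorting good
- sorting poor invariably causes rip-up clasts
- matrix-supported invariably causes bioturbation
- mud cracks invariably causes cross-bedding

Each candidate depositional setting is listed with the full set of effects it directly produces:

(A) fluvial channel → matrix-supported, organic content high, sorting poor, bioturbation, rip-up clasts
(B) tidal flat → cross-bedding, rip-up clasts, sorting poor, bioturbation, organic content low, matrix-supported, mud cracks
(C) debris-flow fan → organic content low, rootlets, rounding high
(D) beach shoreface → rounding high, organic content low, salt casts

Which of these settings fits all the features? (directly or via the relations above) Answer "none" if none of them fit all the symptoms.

none

For each candidate, compare predicted effects to what was observed:
(A) fluvial channel — cross-bedding miss; rounding low miss; clast-supported miss; organic content low miss; mud cracks miss; rip-up clasts match; bioturbation match; sorting good miss
(B) tidal flat — cross-bedding match; rounding low miss; clast-supported miss; organic content low match; mud cracks match; rip-up clasts match; bioturbation match; sorting good miss
(C) debris-flow fan — fails on cross-bedding, rounding low, clast-supported, mud cracks, rip-up clasts, bioturbation, sorting good (predicts rounding high, not rounding low)
(D) beach shoreface — cross-bedding miss; rounding low miss; clast-supported miss; organic content low match; mud cracks miss; rip-up clasts miss; bioturbation miss; sorting good miss
No candidate is consistent with all observations.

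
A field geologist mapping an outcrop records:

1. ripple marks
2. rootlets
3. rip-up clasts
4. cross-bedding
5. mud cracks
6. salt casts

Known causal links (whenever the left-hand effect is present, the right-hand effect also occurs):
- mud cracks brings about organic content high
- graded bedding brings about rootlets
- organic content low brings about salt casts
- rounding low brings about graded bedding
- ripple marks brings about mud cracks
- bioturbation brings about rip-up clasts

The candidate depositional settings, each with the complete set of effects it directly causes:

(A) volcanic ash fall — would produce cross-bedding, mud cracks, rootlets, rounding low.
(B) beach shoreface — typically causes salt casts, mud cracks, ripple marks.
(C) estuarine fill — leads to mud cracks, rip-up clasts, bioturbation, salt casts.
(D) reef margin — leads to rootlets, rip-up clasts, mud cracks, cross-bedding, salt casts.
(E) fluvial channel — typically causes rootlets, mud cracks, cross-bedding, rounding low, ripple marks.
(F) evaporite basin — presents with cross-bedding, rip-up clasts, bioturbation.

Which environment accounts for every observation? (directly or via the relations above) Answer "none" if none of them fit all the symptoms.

none

Checking each candidate against the observations:
(A) volcanic ash fall — ripple marks -; rootlets +; rip-up clasts -; cross-bedding +; mud cracks +; salt casts -
(B) beach shoreface — does not account for rootlets, rip-up clasts, cross-bedding
(C) estuarine fill — ripple marks -; rootlets -; rip-up clasts +; cross-bedding -; mud cracks +; salt casts +
(D) reef margin — ripple marks -; rootlets +; rip-up clasts +; cross-bedding +; mud cracks +; salt casts +
(E) fluvial channel — does not account for rip-up clasts, salt casts
(F) evaporite basin — ripple marks -; rootlets -; rip-up clasts +; cross-bedding +; mud cracks -; salt casts -
None of the listed candidates fits everything.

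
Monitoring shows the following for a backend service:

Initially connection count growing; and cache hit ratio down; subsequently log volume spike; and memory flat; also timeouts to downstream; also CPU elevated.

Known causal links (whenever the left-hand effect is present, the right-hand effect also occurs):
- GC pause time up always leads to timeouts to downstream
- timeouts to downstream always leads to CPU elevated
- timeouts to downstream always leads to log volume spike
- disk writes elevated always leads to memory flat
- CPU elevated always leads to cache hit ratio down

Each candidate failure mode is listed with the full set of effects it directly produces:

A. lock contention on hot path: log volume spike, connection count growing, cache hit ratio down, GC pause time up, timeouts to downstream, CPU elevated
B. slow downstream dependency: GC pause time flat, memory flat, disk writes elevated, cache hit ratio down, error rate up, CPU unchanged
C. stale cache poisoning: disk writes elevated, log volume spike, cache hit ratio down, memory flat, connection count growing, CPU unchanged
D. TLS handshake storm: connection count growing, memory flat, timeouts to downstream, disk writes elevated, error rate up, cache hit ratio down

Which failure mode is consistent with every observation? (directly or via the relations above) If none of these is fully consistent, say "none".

Checking each candidate against the observations:
(A) lock contention on hot path — connection count growing match; cache hit ratio down match; log volume spike match; memory flat miss; timeouts to downstream match; CPU elevated match
(B) slow downstream dependency — connection count growing miss; cache hit ratio down match; log volume spike miss; memory flat match; timeouts to downstream miss; CPU elevated miss
(C) stale cache poisoning — fails on timeouts to downstream, CPU elevated (predicts CPU unchanged, not CPU elevated)
(D) TLS handshake storm — accounts for every observation (log volume spike by timeouts to downstream → log volume spike)
(D) alone accounts for all the evidence.

D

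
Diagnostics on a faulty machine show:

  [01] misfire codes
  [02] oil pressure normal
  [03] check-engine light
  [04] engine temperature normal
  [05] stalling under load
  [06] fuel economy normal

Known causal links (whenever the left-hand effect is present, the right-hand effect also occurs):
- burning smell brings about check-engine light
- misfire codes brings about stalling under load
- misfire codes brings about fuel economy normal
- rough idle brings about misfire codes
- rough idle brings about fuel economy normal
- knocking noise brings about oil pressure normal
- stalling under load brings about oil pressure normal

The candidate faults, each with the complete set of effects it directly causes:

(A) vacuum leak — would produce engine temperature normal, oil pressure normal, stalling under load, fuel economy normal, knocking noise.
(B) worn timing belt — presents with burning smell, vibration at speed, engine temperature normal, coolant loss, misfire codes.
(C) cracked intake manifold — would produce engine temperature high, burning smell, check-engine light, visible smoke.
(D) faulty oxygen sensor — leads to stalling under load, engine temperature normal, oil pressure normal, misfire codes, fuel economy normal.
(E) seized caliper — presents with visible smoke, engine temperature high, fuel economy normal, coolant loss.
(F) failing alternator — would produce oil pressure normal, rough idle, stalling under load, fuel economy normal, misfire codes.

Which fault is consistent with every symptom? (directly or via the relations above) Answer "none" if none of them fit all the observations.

Per-candidate check:
(A) vacuum leak — misfire codes -; oil pressure normal +; check-engine light -; engine temperature normal +; stalling under load +; fuel economy normal +
(B) worn timing belt — accounts for every observation (oil pressure normal through misfire codes → stalling under load → oil pressure normal)
(C) cracked intake manifold — fails on misfire codes, oil pressure normal, engine temperature normal, stalling under load, fuel economy normal (predicts engine temperature high, not engine temperature normal)
(D) faulty oxygen sensor — does not account for check-engine light
(E) seized caliper — misfire codes -; oil pressure normal -; check-engine light -; engine temperature normal -; stalling under load -; fuel economy normal +
(F) failing alternator — does not account for check-engine light, engine temperature normal
(B) alone accounts for all the evidence.

B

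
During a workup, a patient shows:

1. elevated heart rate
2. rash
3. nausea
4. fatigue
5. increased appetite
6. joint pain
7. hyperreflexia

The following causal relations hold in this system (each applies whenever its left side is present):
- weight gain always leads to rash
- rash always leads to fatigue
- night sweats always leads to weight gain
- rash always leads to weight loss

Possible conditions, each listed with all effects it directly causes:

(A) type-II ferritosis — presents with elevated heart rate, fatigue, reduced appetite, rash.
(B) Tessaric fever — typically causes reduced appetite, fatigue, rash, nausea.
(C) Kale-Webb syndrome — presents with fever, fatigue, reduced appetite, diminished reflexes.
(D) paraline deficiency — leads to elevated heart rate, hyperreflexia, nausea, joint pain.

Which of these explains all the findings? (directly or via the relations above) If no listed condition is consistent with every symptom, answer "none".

Testing each hypothesis:
(A) type-II ferritosis — fails on nausea, increased appetite, joint pain, hyperreflexia (predicts reduced appetite, not increased appetite)
(B) Tessaric fever — elevated heart rate ✗; rash ✓; nausea ✓; fatigue ✓; increased appetite ✗; joint pain ✗; hyperreflexia ✗
(C) Kale-Webb syndrome — elevated heart rate ✗; rash ✗; nausea ✗; fatigue ✓; increased appetite ✗; joint pain ✗; hyperreflexia ✗
(D) paraline deficiency — elevated heart rate ✓; rash ✗; nausea ✓; fatigue ✗; increased appetite ✗; joint pain ✓; hyperreflexia ✓
No candidate is consistent with all observations.

none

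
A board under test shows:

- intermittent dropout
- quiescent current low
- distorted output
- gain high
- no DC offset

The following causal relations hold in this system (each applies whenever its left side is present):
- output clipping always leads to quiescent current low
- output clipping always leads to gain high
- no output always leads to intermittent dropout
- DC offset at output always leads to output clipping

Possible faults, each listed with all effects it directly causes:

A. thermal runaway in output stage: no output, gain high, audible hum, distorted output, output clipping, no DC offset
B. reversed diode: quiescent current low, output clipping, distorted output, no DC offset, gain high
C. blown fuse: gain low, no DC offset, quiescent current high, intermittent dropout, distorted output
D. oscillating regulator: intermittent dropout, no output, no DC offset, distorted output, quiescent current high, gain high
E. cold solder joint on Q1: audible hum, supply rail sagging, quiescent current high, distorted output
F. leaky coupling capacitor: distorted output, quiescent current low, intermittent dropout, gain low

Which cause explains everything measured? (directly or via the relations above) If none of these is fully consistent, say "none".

For each candidate, compare predicted effects to what was observed:
(A) thermal runaway in output stage — intermittent dropout match (by no output → intermittent dropout); quiescent current low match (by output clipping → quiescent current low); distorted output match; gain high match; no DC offset match
(B) reversed diode — intermittent dropout miss; quiescent current low match; distorted output match; gain high match; no DC offset match
(C) blown fuse — intermittent dropout match; quiescent current low miss; distorted output match; gain high miss; no DC offset match
(D) oscillating regulator — intermittent dropout match; quiescent current low miss; distorted output match; gain high match; no DC offset match
(E) cold solder joint on Q1 — fails on intermittent dropout, quiescent current low, gain high, no DC offset (predicts quiescent current high, not quiescent current low)
(F) leaky coupling capacitor — intermittent dropout match; quiescent current low match; distorted output match; gain high miss; no DC offset miss
Only (A) is consistent with every observation.

A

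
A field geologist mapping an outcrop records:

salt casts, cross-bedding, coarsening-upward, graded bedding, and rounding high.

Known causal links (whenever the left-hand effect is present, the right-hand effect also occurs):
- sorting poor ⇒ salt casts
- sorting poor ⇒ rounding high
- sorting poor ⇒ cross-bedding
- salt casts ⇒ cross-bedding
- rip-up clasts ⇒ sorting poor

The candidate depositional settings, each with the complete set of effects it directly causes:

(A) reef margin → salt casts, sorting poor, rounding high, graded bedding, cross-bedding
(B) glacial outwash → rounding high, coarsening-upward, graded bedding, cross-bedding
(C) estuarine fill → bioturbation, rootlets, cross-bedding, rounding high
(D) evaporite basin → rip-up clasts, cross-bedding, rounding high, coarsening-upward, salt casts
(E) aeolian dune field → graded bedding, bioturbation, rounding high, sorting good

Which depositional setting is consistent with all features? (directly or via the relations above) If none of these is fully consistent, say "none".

Checking each candidate against the observations:
(A) reef margin — salt casts ✓; cross-bedding ✓; coarsening-upward ✗; graded bedding ✓; rounding high ✓
(B) glacial outwash — salt casts ✗; cross-bedding ✓; coarsening-upward ✓; graded bedding ✓; rounding high ✓
(C) estuarine fill — does not account for salt casts, coarsening-upward, graded bedding
(D) evaporite basin — does not account for graded bedding
(E) aeolian dune field — does not account for salt casts, cross-bedding, coarsening-upward
No candidate is consistent with all observations.

none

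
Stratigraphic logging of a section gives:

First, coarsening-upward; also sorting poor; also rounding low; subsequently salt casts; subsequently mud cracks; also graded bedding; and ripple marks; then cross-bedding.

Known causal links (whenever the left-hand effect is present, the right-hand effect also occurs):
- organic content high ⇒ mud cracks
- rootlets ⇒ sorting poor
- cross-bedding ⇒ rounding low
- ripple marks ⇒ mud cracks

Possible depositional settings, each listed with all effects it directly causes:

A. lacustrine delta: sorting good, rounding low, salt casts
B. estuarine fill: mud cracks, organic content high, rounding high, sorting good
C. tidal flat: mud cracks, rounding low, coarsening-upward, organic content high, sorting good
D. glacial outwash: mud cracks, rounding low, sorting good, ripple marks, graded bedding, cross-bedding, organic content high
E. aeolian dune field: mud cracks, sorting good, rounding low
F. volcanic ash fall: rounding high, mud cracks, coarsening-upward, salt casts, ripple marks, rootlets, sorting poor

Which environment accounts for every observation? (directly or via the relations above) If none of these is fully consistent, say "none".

none

Checking each candidate against the observations:
(A) lacustrine delta — coarsening-upward NO; sorting poor NO; rounding low yes; salt casts yes; mud cracks NO; graded bedding NO; ripple marks NO; cross-bedding NO
(B) estuarine fill — fails on coarsening-upward, sorting poor, rounding low, salt casts, graded bedding, ripple marks, cross-bedding (predicts sorting good, not sorting poor; predicts rounding high, not rounding low)
(C) tidal flat — coarsening-upward yes; sorting poor NO; rounding low yes; salt casts NO; mud cracks yes; graded bedding NO; ripple marks NO; cross-bedding NO
(D) glacial outwash — coarsening-upward NO; sorting poor NO; rounding low yes; salt casts NO; mud cracks yes; graded bedding yes; ripple marks yes; cross-bedding yes
(E) aeolian dune field — coarsening-upward NO; sorting poor NO; rounding low yes; salt casts NO; mud cracks yes; graded bedding NO; ripple marks NO; cross-bedding NO
(F) volcanic ash fall — coarsening-upward yes; sorting poor yes; rounding low NO; salt casts yes; mud cracks yes; graded bedding NO; ripple marks yes; cross-bedding NO
None of the listed candidates fits everything.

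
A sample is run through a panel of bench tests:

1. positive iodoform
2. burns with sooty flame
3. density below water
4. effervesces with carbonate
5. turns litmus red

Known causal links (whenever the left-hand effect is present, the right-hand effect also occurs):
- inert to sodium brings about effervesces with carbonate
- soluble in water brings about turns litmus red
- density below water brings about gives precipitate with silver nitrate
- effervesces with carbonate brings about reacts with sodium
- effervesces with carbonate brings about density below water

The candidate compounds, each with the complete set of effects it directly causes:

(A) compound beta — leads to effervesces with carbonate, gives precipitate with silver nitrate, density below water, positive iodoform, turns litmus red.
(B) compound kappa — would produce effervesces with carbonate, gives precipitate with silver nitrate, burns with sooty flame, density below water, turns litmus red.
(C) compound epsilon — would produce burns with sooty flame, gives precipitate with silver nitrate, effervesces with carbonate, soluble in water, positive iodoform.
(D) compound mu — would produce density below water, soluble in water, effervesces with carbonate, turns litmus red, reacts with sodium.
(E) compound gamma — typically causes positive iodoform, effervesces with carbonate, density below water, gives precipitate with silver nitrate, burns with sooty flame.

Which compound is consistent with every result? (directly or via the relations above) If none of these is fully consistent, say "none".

For each candidate, compare predicted effects to what was observed:
(A) compound beta — does not account for burns with sooty flame
(B) compound kappa — positive iodoform -; burns with sooty flame +; density below water +; effervesces with carbonate +; turns litmus red +
(C) compound epsilon — accounts for every observation (density below water through effervesces with carbonate → density below water)
(D) compound mu — positive iodoform -; burns with sooty flame -; density below water +; effervesces with carbonate +; turns litmus red +
(E) compound gamma — positive iodoform +; burns with sooty flame +; density below water +; effervesces with carbonate +; turns litmus red -
(C) is the only candidate with no mismatches.

C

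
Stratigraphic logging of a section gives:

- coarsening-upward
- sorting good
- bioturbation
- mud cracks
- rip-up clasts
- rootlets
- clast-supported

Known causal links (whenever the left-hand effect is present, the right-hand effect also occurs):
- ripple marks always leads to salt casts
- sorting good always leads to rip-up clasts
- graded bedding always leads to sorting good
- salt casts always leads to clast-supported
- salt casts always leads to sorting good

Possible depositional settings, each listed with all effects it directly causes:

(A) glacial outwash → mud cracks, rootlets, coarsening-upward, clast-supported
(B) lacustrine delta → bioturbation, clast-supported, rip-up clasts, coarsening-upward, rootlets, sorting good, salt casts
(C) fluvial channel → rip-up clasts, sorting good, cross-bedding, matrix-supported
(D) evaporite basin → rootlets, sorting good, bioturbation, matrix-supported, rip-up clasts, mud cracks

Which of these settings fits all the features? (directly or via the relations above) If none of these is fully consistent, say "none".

Checking each candidate against the observations:
(A) glacial outwash — does not account for sorting good, bioturbation, rip-up clasts
(B) lacustrine delta — coarsening-upward yes; sorting good yes; bioturbation yes; mud cracks NO; rip-up clasts yes; rootlets yes; clast-supported yes
(C) fluvial channel — coarsening-upward NO; sorting good yes; bioturbation NO; mud cracks NO; rip-up clasts yes; rootlets NO; clast-supported NO
(D) evaporite basin — coarsening-upward NO; sorting good yes; bioturbation yes; mud cracks yes; rip-up clasts yes; rootlets yes; clast-supported NO
Every candidate fails on at least one observation.

none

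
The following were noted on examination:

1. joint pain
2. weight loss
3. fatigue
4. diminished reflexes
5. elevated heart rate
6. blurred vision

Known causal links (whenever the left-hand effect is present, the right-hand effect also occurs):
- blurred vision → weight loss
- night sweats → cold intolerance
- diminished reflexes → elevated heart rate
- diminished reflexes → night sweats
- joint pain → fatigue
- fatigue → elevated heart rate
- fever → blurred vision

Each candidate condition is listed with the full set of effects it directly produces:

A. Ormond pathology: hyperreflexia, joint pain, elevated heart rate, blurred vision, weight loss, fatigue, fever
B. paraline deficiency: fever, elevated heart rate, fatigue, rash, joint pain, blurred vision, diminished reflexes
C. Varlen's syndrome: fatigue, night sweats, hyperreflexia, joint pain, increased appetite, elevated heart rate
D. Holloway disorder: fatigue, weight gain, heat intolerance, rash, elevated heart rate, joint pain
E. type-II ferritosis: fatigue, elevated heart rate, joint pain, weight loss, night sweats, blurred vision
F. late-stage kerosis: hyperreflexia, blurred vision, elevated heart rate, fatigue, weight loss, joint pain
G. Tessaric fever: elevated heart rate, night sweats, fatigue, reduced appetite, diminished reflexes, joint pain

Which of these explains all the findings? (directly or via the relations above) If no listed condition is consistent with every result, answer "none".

B

Per-candidate check:
(A) Ormond pathology — joint pain ✓; weight loss ✓; fatigue ✓; diminished reflexes ✗; elevated heart rate ✓; blurred vision ✓
(B) paraline deficiency — joint pain ✓; weight loss ✓ (through blurred vision → weight loss); fatigue ✓; diminished reflexes ✓; elevated heart rate ✓; blurred vision ✓
(C) Varlen's syndrome — joint pain ✓; weight loss ✗; fatigue ✓; diminished reflexes ✗; elevated heart rate ✓; blurred vision ✗
(D) Holloway disorder — joint pain ✓; weight loss ✗; fatigue ✓; diminished reflexes ✗; elevated heart rate ✓; blurred vision ✗
(E) type-II ferritosis — joint pain ✓; weight loss ✓; fatigue ✓; diminished reflexes ✗; elevated heart rate ✓; blurred vision ✓
(F) late-stage kerosis — fails on diminished reflexes (predicts hyperreflexia, not diminished reflexes)
(G) Tessaric fever — does not account for weight loss, blurred vision
(B) alone accounts for all the evidence.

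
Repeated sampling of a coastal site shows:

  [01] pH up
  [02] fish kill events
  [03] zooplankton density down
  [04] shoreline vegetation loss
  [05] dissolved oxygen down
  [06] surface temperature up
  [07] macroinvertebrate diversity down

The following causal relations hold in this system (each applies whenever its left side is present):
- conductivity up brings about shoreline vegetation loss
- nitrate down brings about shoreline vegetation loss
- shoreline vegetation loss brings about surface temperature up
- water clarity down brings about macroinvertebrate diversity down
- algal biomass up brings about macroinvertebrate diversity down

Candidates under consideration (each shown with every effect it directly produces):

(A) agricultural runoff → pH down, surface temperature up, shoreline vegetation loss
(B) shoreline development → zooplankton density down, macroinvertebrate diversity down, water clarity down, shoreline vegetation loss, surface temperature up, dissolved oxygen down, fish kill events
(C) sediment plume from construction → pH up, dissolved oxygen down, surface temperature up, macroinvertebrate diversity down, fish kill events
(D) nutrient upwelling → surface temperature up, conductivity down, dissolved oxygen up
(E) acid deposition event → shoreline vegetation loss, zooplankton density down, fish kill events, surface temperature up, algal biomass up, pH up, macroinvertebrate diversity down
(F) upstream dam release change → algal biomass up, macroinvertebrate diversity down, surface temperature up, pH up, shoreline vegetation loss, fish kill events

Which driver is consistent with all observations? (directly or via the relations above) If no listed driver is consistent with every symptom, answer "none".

none

Testing each hypothesis:
(A) agricultural runoff — pH up -; fish kill events -; zooplankton density down -; shoreline vegetation loss +; dissolved oxygen down -; surface temperature up +; macroinvertebrate diversity down -
(B) shoreline development — pH up -; fish kill events +; zooplankton density down +; shoreline vegetation loss +; dissolved oxygen down +; surface temperature up +; macroinvertebrate diversity down +
(C) sediment plume from construction — pH up +; fish kill events +; zooplankton density down -; shoreline vegetation loss -; dissolved oxygen down +; surface temperature up +; macroinvertebrate diversity down +
(D) nutrient upwelling — fails on pH up, fish kill events, zooplankton density down, shoreline vegetation loss, dissolved oxygen down, macroinvertebrate diversity down (predicts dissolved oxygen up, not dissolved oxygen down)
(E) acid deposition event — pH up +; fish kill events +; zooplankton density down +; shoreline vegetation loss +; dissolved oxygen down -; surface temperature up +; macroinvertebrate diversity down +
(F) upstream dam release change — pH up +; fish kill events +; zooplankton density down -; shoreline vegetation loss +; dissolved oxygen down -; surface temperature up +; macroinvertebrate diversity down +
No candidate is consistent with all observations.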